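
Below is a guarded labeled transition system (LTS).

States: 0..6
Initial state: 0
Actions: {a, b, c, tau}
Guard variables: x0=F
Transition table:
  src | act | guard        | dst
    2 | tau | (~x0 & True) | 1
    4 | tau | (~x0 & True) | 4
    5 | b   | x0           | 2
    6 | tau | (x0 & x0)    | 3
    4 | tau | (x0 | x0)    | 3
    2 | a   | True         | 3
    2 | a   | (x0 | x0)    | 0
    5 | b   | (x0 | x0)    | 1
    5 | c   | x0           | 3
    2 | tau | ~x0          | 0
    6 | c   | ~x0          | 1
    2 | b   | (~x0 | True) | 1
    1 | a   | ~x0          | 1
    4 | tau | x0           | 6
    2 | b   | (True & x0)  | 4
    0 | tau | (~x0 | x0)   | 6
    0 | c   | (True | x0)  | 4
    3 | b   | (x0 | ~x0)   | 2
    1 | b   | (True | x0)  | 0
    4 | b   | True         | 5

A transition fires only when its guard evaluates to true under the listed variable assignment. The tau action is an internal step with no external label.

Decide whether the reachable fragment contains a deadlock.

Reachable = {0,1,4,5,6}
  0: c→4  tau→6  [2 out]
  1: a→1  b→0  [2 out]
  4: b→5  tau→4  [2 out]
  5: ∅  [deadlock]
  6: c→1  [1 out]
trace reaching 5: c·b

Answer: DEADLOCK at state 5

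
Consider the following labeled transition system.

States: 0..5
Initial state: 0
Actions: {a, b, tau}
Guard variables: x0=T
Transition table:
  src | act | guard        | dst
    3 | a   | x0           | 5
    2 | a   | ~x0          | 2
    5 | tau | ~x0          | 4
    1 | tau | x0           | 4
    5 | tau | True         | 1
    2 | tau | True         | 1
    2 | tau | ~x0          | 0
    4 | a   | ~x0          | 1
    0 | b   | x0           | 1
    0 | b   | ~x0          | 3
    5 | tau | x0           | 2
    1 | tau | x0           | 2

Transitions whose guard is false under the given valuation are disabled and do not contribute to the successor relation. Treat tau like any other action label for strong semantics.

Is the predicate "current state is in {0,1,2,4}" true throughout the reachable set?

Answer: INVARIANT HOLDS

Trace:
Allowed set {0,1,2,4}
Reachable = {0,1,2,4}
  0: ✓
  1: ✓
  2: ✓
  4: ✓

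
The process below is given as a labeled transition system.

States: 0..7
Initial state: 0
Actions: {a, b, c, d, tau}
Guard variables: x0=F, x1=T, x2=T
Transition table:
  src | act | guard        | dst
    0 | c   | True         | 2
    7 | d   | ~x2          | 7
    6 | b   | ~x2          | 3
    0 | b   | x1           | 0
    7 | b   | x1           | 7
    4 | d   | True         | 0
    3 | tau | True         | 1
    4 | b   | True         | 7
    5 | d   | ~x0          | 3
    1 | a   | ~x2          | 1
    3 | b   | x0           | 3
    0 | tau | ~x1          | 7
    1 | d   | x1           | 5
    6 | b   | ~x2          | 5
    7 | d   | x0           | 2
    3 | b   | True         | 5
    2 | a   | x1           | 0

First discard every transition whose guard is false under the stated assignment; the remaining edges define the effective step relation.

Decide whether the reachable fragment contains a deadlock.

Reachable = {0,2}
  0: b→0  c→2  [deg 2]
  2: a→0  [deg 1]

Answer: DEADLOCK-FREE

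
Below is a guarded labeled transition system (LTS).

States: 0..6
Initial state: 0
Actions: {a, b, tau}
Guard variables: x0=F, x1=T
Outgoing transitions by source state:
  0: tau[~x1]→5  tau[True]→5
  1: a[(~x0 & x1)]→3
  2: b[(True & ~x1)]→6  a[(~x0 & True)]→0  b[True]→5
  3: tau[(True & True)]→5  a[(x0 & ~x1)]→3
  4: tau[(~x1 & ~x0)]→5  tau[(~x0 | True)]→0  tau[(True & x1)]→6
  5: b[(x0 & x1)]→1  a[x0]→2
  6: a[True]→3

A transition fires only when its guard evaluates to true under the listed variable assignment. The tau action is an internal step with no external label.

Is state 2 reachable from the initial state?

Guard filter leaves 8 enabled edge(s).
depth 0: {0}
depth 1: {5}  cumulative {0,5}
Reachable = {0,5}

Answer: UNREACHABLE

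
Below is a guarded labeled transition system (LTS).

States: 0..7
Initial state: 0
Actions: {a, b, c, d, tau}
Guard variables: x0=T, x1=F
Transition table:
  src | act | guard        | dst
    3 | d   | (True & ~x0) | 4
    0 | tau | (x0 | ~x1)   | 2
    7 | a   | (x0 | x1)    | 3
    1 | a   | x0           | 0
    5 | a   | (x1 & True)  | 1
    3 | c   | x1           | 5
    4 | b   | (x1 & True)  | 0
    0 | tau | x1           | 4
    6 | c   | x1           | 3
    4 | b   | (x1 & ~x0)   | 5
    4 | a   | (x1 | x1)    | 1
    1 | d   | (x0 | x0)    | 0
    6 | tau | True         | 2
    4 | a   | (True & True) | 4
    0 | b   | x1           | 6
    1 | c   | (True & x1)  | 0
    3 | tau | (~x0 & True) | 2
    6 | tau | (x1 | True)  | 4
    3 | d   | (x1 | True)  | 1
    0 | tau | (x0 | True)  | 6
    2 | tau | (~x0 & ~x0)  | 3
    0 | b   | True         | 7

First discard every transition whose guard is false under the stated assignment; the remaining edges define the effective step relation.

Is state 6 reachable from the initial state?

10 transition(s) survive guard evaluation.
L0 = {0}
L1 = {2,6,7}  now seen {0,2,6,7}
L2 = {3,4}  now seen {0,2,3,4,6,7}
L3 = {1}  now seen {0,1,2,3,4,6,7}
Reachable = {0,1,2,3,4,6,7}
witness 6: tau

Answer: REACHABLE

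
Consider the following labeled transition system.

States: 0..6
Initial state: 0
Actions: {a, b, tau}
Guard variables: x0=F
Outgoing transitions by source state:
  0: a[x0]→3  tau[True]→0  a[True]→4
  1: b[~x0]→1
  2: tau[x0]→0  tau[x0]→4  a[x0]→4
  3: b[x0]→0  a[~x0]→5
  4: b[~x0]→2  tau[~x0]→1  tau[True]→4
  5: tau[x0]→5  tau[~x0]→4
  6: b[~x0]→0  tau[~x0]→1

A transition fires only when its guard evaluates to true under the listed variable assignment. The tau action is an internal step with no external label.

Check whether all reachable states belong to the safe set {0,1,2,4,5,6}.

Answer: INVARIANT HOLDS

Working:
Allowed set {0,1,2,4,5,6}
Reach set: {0,1,2,4}
  0: safe
  1: safe
  2: safe
  4: safe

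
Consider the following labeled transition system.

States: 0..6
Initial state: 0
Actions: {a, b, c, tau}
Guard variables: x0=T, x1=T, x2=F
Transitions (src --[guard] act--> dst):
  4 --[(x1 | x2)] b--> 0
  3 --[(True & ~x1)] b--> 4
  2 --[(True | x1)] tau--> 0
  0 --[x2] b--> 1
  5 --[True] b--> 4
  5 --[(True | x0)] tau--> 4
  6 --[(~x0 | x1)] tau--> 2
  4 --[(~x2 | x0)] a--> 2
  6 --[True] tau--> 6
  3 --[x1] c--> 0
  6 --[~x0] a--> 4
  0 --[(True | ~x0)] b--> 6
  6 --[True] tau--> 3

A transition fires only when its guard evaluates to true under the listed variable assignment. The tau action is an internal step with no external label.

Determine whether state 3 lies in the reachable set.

Answer: REACHABLE

Working:
Guard filter leaves 10 enabled edge(s).
depth 0: {0}
depth 1: {6}  now seen {0,6}
depth 2: {2,3}  now seen {0,2,3,6}
R = {0,2,3,6}
trace reaching 3: b·tau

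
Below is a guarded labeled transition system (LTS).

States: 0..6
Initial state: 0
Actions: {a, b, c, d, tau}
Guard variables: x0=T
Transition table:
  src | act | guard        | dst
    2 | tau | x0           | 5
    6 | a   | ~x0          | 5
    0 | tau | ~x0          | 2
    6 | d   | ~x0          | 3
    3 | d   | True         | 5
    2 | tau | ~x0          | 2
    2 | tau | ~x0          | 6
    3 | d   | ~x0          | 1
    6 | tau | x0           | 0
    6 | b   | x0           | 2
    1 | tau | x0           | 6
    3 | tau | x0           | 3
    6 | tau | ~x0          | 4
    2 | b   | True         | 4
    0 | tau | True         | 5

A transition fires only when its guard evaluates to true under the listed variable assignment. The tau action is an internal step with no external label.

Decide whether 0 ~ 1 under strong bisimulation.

Answer: NOT BISIMILAR

Analysis:
Bisimulation quotient by refinement:
  P[0] = {{0,1,2,3,4,5,6}}
  P[1] = {{0,1},{2,6},{3},{4,5}}
  P[2] = {{0},{1},{2},{3},{4,5},{6}}
Fixed point at round 3; 6 class(es).
0∈{0}, 1∈{1}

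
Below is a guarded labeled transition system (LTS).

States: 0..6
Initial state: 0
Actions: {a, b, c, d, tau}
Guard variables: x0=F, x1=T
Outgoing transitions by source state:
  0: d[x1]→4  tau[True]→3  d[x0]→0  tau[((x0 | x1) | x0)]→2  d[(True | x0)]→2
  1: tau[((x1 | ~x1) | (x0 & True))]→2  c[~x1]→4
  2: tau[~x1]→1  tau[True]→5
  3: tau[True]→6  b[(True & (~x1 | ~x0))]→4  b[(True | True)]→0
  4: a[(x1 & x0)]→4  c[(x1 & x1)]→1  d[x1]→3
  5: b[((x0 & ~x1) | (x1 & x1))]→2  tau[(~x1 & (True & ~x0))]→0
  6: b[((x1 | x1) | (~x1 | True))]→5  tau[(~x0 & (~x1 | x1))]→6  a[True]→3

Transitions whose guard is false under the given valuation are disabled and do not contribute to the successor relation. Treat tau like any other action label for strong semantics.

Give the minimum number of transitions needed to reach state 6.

Answer: 2

Analysis:
Breadth-first toward 6:
  depth 0: {0}
  depth 1: {2,3,4}
  depth 2: {1,5,6}
depth(6)=2, e.g. tau·tau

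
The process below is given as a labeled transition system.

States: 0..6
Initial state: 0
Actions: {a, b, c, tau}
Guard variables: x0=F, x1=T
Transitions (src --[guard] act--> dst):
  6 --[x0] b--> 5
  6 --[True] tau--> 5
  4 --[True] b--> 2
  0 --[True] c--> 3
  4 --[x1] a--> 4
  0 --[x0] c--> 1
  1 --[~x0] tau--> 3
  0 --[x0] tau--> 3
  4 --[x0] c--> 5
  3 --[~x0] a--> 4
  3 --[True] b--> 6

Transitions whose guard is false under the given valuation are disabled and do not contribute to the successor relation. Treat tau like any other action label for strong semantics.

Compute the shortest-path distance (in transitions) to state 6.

Answer: 2

Trace:
BFS to 6:
  depth 0: {0}
  depth 1: {3}
  depth 2: {4,6}
first hit 6 at d=2 via c·b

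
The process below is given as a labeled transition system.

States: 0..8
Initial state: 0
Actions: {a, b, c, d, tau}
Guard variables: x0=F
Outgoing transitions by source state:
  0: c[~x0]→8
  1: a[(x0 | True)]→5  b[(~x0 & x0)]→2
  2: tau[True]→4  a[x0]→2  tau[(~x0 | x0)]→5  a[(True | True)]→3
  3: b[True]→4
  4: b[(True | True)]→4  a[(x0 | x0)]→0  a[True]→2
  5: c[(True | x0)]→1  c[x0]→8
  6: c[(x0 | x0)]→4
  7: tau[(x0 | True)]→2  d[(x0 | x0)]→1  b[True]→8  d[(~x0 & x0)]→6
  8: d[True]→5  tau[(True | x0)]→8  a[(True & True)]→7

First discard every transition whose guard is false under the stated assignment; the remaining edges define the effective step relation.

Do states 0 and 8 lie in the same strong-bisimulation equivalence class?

Answer: NOT BISIMILAR

Working:
Compute ~ classes (split until stable):
  π0 = {{0,1,2,3,4,5,6,7,8}}
  π1 = {{0,5},{1},{2},{3},{4},{6},{7},{8}}
  π2 = {{0},{1},{2},{3},{4},{5},{6},{7},{8}}
stable after 3 split(s): 9 block(s)
[0]={0}  [8]={8}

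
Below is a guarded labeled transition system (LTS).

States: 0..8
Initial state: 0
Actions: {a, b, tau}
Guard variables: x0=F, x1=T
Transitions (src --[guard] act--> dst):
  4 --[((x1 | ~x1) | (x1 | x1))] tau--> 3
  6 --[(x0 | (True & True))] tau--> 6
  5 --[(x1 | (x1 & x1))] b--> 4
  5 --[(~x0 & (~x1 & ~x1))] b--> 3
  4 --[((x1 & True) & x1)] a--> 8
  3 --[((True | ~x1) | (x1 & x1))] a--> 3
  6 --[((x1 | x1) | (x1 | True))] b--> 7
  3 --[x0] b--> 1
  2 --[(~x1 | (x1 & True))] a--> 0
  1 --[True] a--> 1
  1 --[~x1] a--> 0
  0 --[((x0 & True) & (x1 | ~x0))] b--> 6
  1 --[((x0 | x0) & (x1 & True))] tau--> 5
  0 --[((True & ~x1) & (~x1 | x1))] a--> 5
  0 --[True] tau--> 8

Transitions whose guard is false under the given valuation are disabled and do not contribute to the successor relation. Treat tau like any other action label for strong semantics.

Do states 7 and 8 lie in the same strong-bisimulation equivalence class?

Answer: BISIMILAR

Trace:
Refine partition for ~:
  P[0] = {{0,1,2,3,4,5,6,7,8}}
  P[1] = {{0},{1,2,3},{4},{5},{6},{7,8}}
  P[2] = {{0},{1,3},{2},{4},{5},{6},{7,8}}
stable after 3 split(s): 7 block(s)
[7]={7,8}  [8]={7,8}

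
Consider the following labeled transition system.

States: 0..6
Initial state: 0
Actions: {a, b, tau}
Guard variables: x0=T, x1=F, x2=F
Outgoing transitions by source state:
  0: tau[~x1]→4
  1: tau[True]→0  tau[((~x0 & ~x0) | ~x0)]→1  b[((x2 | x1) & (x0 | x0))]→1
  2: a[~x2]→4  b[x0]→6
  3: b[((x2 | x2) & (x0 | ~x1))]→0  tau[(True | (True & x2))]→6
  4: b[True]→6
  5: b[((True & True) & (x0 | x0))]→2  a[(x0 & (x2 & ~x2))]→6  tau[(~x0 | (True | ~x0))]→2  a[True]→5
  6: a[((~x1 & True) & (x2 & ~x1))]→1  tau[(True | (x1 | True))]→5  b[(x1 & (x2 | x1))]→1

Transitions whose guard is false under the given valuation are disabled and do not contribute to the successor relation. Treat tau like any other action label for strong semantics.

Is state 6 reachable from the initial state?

After dropping false guards: 10 live edges.
Layer 0: {0}
Layer 1: {4}  total {0,4}
Layer 2: {6}  total {0,4,6}
Layer 3: {5}  total {0,4,5,6}
Layer 4: {2}  total {0,2,4,5,6}
Reach set: {0,2,4,5,6}
Path to 6: tau·b

Answer: REACHABLE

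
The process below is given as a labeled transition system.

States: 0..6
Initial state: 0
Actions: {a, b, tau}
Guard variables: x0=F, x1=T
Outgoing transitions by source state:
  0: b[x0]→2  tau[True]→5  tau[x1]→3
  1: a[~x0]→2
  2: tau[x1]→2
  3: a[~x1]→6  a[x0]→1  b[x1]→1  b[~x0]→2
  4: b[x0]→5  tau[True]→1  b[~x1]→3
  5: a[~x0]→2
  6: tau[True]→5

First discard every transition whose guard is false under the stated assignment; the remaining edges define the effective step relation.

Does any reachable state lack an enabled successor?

Reach set: {0,1,2,3,5}
  0: tau→3  tau→5  [2 exit(s)]
  1: a→2  [1 exit(s)]
  2: tau→2  [1 exit(s)]
  3: b→1  b→2  [2 exit(s)]
  5: a→2  [1 exit(s)]

Answer: DEADLOCK-FREE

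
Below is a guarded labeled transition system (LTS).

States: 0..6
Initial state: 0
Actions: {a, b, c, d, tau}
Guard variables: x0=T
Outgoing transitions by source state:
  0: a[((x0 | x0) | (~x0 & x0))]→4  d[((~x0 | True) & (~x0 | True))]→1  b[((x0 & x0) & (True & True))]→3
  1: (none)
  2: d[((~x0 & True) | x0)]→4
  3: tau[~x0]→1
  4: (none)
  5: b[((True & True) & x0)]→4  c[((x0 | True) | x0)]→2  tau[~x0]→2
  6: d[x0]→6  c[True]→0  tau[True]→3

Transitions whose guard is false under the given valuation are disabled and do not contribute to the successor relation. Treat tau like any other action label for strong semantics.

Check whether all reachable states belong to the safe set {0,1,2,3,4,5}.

Inv-set: {0,1,2,3,4,5}
Reachable = {0,1,3,4}
  0: ✓
  1: ✓
  3: ✓
  4: ✓

Answer: INVARIANT HOLDS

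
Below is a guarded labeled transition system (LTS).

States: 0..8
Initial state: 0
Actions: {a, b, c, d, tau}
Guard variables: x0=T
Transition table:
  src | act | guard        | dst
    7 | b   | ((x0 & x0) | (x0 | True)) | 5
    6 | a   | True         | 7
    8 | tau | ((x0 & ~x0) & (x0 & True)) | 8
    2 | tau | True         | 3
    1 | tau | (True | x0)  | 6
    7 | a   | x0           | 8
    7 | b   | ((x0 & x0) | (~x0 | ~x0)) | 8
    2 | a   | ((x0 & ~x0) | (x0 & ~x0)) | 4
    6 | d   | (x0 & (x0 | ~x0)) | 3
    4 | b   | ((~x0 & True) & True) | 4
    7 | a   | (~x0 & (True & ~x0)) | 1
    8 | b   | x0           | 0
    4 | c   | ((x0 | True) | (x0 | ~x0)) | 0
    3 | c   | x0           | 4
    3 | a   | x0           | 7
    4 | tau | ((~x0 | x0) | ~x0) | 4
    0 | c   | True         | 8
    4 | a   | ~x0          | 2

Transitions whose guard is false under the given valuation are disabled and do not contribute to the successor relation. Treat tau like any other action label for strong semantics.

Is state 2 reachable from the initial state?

Guard filter leaves 13 enabled edge(s).
depth 0: {0}
depth 1: {8}  total {0,8}
Reachable = {0,8}

Answer: UNREACHABLE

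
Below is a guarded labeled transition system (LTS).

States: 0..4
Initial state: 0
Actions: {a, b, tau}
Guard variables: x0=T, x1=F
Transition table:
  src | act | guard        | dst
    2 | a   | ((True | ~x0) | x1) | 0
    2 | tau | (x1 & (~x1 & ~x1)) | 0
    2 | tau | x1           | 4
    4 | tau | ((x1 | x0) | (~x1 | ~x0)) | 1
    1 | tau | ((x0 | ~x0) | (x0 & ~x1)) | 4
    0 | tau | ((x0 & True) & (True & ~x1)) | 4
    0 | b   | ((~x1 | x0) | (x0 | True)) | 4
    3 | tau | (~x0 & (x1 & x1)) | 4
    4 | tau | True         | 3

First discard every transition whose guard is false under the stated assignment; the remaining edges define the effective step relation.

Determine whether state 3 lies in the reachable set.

Answer: REACHABLE

Analysis:
After dropping false guards: 6 live edges.
L0 = {0}
L1 = {4}  cumulative {0,4}
L2 = {1,3}  cumulative {0,1,3,4}
R = {0,1,3,4}
witness 3: tau·tau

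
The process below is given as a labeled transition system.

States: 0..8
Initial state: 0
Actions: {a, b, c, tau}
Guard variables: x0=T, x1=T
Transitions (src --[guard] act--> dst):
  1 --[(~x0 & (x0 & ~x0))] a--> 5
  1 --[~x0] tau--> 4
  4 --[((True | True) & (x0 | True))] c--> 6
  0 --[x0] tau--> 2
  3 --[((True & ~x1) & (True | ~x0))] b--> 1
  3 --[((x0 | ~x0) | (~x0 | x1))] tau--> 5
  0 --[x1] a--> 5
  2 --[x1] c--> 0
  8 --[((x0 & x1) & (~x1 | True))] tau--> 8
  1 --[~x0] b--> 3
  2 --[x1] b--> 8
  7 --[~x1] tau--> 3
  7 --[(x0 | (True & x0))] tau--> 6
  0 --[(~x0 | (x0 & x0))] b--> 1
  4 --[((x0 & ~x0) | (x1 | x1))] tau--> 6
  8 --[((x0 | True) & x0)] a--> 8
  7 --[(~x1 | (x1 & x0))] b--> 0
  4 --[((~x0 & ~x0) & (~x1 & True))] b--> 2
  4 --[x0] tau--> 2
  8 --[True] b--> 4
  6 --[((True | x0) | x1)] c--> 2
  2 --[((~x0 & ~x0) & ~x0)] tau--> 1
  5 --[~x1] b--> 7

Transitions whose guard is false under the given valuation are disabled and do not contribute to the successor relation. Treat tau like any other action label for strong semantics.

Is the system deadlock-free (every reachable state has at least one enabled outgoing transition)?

Answer: DEADLOCK at state 1

Analysis:
Reachable = {0,1,2,4,5,6,8}
  0: a→5  b→1  tau→2  [deg 3]
  1: ∅  [no exit]
  2: b→8  c→0  [deg 2]
  4: c→6  tau→2  tau→6  [deg 3]
  5: ∅  [no exit]
  6: c→2  [deg 1]
  8: a→8  b→4  tau→8  [deg 3]
trace reaching 1: b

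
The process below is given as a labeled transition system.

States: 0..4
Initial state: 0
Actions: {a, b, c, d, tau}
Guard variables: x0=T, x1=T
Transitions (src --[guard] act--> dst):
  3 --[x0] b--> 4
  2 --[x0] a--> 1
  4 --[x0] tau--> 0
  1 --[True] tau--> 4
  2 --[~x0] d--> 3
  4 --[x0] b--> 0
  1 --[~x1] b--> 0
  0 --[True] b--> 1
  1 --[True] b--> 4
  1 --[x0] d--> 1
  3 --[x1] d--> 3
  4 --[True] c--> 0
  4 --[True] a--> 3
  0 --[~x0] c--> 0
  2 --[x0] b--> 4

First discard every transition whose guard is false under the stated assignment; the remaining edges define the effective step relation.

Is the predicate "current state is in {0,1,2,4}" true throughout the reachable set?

Safe = {0,1,2,4}
R = {0,1,3,4}
  0: safe
  1: safe
  3: VIOLATES
  4: safe
reach 3 via b·tau·a — violates

Answer: INVARIANT VIOLATED at state 3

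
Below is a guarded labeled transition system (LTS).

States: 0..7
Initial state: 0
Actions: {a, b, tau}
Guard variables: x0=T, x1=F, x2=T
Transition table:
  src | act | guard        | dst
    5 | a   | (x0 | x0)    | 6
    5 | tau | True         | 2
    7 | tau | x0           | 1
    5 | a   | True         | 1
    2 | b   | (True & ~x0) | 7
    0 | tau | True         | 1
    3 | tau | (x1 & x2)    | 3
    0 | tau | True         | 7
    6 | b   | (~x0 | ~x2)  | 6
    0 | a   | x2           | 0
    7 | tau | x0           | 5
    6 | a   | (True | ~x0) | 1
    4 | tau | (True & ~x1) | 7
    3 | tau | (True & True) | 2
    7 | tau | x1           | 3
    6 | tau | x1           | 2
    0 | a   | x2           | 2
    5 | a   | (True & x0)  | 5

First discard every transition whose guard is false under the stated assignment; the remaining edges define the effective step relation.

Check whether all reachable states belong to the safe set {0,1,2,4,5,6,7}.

Inv-set: {0,1,2,4,5,6,7}
Reach set: {0,1,2,5,6,7}
  0: safe
  1: safe
  2: safe
  5: safe
  6: safe
  7: safe

Answer: INVARIANT HOLDS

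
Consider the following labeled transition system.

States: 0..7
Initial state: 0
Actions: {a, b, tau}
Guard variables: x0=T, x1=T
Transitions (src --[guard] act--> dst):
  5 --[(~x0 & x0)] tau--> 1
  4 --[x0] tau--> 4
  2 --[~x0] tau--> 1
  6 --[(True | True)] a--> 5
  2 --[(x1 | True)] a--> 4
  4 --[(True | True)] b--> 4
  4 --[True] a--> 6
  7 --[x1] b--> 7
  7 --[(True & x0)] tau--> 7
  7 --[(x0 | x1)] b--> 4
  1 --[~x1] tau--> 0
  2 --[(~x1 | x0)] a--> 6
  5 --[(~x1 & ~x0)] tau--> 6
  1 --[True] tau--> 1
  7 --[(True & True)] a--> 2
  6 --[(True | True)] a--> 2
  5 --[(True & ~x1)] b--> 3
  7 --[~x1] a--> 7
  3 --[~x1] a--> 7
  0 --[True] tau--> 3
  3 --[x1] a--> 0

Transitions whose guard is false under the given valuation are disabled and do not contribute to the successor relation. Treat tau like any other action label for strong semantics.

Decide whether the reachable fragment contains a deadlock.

Answer: DEADLOCK-FREE

Trace:
R = {0,3}
  0: tau→3  [1 exit(s)]
  3: a→0  [1 exit(s)]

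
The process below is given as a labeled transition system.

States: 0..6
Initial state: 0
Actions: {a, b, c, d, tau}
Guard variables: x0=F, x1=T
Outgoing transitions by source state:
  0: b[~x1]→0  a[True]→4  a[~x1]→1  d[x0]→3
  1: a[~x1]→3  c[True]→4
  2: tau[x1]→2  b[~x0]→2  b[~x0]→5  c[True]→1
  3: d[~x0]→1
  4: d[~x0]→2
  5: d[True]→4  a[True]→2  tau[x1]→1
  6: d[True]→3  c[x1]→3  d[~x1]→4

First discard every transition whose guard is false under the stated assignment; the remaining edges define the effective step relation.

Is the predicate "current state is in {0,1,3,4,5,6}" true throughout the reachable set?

Answer: INVARIANT VIOLATED at state 2

Analysis:
Safe = {0,1,3,4,5,6}
Reachable = {0,1,2,4,5}
  0: safe
  1: safe
  2: VIOLATES
  4: safe
  5: safe
reach 2 via a·d — violates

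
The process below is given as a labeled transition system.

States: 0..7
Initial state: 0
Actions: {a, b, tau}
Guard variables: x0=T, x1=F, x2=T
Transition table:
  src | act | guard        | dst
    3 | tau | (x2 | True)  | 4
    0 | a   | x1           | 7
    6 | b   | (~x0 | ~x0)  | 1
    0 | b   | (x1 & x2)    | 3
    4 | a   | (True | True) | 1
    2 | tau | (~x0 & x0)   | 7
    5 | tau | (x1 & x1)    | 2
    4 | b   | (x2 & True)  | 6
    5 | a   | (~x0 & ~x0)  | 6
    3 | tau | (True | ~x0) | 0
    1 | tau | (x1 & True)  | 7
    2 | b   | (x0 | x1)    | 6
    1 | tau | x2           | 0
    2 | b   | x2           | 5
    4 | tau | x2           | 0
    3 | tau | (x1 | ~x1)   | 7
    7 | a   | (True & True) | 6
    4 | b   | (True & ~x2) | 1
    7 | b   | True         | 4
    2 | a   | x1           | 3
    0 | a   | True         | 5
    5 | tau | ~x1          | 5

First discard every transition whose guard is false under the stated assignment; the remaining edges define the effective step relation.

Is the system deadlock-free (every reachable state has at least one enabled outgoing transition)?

Reach set: {0,5}
  0: a→5  [deg 1]
  5: tau→5  [deg 1]

Answer: DEADLOCK-FREE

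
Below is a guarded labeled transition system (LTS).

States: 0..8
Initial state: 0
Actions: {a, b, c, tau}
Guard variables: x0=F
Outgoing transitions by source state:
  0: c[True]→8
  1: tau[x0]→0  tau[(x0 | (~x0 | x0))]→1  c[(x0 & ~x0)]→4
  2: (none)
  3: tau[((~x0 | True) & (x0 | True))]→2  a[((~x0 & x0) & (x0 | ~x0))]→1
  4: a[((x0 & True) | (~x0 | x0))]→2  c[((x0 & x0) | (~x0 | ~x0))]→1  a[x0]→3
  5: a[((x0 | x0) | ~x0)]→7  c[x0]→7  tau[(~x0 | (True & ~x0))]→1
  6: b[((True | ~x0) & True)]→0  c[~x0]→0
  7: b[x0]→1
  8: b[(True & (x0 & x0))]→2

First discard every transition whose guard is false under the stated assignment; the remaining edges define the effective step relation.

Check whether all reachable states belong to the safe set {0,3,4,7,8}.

Allowed set {0,3,4,7,8}
Reachable = {0,8}
  0: ✓
  8: ✓

Answer: INVARIANT HOLDS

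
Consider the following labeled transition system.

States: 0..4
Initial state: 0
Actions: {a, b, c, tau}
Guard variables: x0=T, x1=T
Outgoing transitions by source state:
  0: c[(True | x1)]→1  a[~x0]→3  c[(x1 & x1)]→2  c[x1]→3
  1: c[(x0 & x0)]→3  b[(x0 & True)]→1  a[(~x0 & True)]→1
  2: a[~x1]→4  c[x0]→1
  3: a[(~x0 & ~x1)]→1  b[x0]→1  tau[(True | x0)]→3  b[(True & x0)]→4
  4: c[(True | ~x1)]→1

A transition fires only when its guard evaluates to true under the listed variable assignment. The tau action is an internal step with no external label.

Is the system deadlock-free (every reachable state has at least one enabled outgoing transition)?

Answer: DEADLOCK-FREE

Analysis:
Reach set: {0,1,2,3,4}
  0: c→1  c→2  c→3  [deg 3]
  1: b→1  c→3  [deg 2]
  2: c→1  [deg 1]
  3: b→1  b→4  tau→3  [deg 3]
  4: c→1  [deg 1]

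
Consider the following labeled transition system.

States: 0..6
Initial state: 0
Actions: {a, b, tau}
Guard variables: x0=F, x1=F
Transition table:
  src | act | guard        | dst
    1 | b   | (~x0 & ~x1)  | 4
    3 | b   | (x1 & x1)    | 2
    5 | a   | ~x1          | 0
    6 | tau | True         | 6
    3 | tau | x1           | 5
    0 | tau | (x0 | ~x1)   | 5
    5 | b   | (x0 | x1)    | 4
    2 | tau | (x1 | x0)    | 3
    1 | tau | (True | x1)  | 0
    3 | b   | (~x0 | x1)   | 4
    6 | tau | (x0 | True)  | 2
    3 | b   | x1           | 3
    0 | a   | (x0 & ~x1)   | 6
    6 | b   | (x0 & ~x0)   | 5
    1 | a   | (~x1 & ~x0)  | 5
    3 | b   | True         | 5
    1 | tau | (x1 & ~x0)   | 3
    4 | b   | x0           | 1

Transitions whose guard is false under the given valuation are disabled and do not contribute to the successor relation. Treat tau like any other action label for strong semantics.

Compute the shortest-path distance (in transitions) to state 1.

Answer: UNREACHABLE

Working:
Breadth-first toward 1:
  L0 = {0}
  L1 = {5}
1 never appears.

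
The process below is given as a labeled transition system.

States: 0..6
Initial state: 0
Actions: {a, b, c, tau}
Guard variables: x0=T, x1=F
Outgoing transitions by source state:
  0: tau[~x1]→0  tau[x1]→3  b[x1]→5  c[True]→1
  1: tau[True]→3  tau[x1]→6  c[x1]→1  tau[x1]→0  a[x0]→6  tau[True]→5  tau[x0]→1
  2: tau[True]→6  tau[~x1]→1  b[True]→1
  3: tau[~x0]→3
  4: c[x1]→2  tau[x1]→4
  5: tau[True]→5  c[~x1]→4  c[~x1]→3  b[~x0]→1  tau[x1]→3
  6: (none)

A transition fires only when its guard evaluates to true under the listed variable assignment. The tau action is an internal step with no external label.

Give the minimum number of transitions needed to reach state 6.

Answer: 2

Analysis:
Breadth-first toward 6:
  depth 0: {0}
  depth 1: {1}
  depth 2: {3,5,6}
depth(6)=2, e.g. c·a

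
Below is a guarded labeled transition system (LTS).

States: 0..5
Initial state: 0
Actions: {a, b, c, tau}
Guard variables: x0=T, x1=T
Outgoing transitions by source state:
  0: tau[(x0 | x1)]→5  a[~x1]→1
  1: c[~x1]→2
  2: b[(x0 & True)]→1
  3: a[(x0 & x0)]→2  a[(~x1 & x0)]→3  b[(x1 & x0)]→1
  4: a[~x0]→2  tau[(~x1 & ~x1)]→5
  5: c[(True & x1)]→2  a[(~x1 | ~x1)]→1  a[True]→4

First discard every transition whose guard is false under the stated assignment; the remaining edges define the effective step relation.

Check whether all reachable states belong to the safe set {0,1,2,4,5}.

Answer: INVARIANT HOLDS

Working:
Inv-set: {0,1,2,4,5}
R = {0,1,2,4,5}
  0: ✓
  1: ✓
  2: ✓
  4: ✓
  5: ✓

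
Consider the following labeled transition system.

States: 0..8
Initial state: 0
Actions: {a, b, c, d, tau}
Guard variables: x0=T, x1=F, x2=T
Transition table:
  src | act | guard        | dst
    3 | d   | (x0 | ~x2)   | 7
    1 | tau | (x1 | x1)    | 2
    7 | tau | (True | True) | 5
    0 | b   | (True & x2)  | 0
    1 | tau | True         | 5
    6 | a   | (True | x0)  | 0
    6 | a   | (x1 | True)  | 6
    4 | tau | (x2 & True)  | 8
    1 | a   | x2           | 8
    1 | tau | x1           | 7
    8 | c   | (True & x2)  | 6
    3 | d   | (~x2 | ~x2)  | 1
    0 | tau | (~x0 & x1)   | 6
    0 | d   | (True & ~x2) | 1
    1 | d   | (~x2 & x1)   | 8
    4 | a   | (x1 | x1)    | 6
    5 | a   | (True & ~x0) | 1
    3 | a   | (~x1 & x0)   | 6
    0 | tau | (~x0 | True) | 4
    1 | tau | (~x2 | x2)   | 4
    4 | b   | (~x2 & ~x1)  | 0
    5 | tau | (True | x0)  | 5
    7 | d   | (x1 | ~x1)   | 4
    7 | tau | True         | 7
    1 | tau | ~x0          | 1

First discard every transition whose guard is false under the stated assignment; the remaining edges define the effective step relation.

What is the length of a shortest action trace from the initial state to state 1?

Answer: UNREACHABLE

Analysis:
Layered search for 1:
  depth 0: {0}
  depth 1: {4}
  depth 2: {8}
  depth 3: {6}
1 never appears.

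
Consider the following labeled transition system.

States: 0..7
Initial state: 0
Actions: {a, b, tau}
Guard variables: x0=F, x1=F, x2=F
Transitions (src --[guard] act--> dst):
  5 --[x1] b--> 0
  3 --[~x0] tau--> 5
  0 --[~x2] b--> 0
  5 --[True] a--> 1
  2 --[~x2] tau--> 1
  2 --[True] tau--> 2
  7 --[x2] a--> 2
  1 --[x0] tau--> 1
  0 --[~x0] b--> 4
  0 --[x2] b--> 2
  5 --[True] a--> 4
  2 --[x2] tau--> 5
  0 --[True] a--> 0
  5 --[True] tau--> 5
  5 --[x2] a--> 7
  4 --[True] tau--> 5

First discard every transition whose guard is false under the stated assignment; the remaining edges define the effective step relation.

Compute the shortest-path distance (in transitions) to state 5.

Answer: 2

Analysis:
Breadth-first toward 5:
  depth 0: {0}
  depth 1: {4}
  depth 2: {5}
depth(5)=2, e.g. b·tau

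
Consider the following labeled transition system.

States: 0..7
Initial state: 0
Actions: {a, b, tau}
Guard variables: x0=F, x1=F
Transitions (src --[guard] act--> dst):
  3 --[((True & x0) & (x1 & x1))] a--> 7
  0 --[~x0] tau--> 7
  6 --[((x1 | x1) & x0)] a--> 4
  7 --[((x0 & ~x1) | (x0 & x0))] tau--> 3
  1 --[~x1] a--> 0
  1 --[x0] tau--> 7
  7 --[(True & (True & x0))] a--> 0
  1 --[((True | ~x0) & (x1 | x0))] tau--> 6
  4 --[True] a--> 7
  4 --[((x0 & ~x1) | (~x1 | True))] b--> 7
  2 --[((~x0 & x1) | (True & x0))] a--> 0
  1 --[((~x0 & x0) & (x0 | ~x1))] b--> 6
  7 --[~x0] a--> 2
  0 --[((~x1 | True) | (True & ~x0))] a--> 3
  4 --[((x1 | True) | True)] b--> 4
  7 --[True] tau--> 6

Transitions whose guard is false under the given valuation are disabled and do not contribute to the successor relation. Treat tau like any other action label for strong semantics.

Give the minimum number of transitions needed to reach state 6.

Breadth-first toward 6:
  L0 = {0}
  L1 = {3,7}
  L2 = {2,6}
first hit 6 at d=2 via tau·tau

Answer: 2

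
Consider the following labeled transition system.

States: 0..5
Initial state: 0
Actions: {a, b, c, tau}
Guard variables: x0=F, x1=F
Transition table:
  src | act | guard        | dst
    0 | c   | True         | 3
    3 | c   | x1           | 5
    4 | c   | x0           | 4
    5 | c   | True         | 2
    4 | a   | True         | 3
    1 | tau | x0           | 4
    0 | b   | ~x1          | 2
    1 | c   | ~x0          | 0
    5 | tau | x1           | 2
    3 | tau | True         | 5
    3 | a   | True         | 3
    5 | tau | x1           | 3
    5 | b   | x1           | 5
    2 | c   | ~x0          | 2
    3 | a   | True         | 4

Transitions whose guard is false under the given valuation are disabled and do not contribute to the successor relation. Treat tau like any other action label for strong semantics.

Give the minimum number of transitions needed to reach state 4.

Answer: 2

Analysis:
BFS to 4:
  L0 = {0}
  L1 = {2,3}
  L2 = {4,5}
4 enters at depth 2; path c·a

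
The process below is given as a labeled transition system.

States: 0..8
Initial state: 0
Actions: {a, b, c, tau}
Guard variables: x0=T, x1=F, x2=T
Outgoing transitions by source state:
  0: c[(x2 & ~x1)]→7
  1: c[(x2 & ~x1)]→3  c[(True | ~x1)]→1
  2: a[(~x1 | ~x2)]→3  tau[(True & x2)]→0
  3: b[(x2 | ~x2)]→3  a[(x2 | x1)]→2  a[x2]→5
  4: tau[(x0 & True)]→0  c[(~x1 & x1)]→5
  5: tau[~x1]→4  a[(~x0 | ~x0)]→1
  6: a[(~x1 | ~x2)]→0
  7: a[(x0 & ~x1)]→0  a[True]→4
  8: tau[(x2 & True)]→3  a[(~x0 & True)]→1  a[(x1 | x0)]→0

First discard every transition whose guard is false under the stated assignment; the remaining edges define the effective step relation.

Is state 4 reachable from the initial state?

15 transition(s) survive guard evaluation.
Layer 0: {0}
Layer 1: {7}  now seen {0,7}
Layer 2: {4}  now seen {0,4,7}
Reach set: {0,4,7}
Path to 4: c·a

Answer: REACHABLE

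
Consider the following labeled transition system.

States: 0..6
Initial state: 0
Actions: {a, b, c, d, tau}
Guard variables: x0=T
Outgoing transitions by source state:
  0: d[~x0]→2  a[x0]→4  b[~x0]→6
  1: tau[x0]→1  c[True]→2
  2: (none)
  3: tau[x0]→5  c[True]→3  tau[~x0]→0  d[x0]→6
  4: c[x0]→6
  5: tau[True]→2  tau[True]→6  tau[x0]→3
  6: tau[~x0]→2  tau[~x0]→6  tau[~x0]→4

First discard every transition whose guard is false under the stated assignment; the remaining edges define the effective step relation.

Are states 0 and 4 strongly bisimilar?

Compute ~ classes (split until stable):
  P[0] = {{0,1,2,3,4,5,6}}
  P[1] = {{0},{1},{2,6},{3},{4},{5}}
6 equivalence class(es) (converged in 2)
[0]={0}  [4]={4}

Answer: NOT BISIMILAR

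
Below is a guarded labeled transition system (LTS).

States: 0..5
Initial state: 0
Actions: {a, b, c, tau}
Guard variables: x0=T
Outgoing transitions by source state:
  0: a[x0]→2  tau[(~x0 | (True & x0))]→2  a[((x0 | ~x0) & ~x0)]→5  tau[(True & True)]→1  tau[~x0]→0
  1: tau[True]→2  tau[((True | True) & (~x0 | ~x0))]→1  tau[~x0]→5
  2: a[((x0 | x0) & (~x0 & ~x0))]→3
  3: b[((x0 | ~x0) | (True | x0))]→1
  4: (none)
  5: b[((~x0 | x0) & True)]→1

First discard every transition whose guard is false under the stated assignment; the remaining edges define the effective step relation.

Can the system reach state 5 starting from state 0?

After dropping false guards: 6 live edges.
Layer 0: {0}
Layer 1: {1,2}  total {0,1,2}
Reachable = {0,1,2}

Answer: UNREACHABLE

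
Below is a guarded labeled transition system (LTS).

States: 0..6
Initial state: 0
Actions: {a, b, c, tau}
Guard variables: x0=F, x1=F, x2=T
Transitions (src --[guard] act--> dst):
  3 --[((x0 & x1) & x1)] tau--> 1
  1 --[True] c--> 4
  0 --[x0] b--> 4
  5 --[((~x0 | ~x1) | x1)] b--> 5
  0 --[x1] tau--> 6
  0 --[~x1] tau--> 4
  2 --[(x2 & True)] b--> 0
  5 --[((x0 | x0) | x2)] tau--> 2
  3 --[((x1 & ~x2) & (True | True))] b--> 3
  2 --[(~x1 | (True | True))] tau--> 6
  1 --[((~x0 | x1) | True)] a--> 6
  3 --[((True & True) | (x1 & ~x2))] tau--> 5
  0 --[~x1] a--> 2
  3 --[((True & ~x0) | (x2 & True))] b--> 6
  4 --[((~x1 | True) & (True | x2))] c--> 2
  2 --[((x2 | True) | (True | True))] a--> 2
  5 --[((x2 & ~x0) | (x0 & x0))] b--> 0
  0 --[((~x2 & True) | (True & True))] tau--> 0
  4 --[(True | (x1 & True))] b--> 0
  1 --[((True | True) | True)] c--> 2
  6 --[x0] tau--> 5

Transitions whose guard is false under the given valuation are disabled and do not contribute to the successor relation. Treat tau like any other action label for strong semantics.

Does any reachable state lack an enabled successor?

R = {0,2,4,6}
  0: a→2  tau→0  tau→4  [deg 3]
  2: a→2  b→0  tau→6  [deg 3]
  4: b→0  c→2  [deg 2]
  6: ∅  [no exit]
Path to 6: a·tau

Answer: DEADLOCK at state 6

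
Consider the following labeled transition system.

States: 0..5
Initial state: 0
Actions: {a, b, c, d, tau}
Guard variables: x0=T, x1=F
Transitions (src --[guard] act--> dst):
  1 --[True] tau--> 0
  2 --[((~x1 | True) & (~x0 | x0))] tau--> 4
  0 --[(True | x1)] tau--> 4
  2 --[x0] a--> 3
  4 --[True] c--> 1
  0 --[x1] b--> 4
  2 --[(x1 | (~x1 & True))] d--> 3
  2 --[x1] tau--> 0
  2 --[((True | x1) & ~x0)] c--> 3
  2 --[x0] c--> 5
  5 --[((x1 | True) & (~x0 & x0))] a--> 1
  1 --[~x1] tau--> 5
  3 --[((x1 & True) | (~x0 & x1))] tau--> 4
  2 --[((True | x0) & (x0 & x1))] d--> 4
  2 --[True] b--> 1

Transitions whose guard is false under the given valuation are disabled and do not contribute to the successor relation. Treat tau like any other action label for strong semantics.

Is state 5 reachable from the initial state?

Answer: REACHABLE

Trace:
9 transition(s) survive guard evaluation.
L0 = {0}
L1 = {4}  cumulative {0,4}
L2 = {1}  cumulative {0,1,4}
L3 = {5}  cumulative {0,1,4,5}
Reachable = {0,1,4,5}
witness 5: tau·c·tau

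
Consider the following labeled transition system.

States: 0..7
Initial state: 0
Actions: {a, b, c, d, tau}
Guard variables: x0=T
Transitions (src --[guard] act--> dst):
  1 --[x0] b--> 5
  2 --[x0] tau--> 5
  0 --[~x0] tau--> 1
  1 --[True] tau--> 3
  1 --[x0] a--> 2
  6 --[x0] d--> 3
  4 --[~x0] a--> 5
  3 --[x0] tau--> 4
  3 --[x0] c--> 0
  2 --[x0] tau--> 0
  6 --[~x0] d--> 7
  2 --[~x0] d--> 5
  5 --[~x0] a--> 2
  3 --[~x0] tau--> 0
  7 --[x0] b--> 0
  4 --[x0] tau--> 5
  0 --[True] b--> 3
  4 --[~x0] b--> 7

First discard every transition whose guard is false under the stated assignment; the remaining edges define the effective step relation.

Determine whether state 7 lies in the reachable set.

After dropping false guards: 11 live edges.
L0 = {0}
L1 = {3}  now seen {0,3}
L2 = {4}  now seen {0,3,4}
L3 = {5}  now seen {0,3,4,5}
Reach set: {0,3,4,5}

Answer: UNREACHABLE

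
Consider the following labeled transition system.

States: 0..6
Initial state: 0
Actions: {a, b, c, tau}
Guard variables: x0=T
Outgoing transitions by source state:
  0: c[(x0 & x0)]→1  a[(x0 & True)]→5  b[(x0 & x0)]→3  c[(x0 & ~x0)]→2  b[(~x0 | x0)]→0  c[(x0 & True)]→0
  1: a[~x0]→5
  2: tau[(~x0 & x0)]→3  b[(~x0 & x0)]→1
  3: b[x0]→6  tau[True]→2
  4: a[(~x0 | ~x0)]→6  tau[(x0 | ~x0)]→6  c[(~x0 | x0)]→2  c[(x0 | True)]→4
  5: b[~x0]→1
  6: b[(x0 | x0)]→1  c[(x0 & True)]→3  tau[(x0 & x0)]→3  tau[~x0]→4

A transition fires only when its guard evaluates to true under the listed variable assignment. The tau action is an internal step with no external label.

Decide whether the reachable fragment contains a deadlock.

R = {0,1,2,3,5,6}
  0: a→5  b→0  b→3  c→0  c→1  [deg 5]
  1: ∅  [deadlock]
  2: ∅  [deadlock]
  3: b→6  tau→2  [deg 2]
  5: ∅  [deadlock]
  6: b→1  c→3  tau→3  [deg 3]
witness 1: c

Answer: DEADLOCK at state 1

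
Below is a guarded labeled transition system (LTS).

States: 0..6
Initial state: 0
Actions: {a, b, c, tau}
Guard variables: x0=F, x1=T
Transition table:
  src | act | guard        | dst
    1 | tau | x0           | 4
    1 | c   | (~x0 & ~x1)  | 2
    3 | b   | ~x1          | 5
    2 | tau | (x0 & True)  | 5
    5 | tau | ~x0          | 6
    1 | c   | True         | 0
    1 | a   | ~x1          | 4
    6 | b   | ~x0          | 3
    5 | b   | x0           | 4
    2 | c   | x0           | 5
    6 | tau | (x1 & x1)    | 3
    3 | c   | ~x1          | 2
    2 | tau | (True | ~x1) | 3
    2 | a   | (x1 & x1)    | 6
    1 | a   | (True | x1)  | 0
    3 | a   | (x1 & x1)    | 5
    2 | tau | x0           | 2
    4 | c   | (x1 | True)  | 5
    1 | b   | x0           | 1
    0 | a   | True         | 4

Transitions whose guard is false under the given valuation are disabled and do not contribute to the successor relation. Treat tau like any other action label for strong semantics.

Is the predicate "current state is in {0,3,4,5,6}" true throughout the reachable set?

Answer: INVARIANT HOLDS

Trace:
Inv-set: {0,3,4,5,6}
Reach set: {0,3,4,5,6}
  0: safe
  3: safe
  4: safe
  5: safe
  6: safe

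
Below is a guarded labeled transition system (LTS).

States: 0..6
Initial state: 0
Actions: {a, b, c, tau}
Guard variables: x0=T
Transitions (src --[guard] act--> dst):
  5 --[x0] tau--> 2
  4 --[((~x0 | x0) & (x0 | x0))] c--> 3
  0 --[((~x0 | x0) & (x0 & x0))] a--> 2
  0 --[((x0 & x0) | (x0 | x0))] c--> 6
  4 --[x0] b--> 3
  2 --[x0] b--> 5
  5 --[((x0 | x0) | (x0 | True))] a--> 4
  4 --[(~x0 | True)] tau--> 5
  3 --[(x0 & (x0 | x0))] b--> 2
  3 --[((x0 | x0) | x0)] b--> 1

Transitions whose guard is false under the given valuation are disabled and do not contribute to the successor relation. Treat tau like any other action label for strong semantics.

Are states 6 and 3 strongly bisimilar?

Answer: NOT BISIMILAR

Working:
Refine partition for ~:
  round 0: {{0,1,2,3,4,5,6}}
  round 1: {{0},{1,6},{2,3},{4},{5}}
  round 2: {{0},{1,6},{2},{3},{4},{5}}
stable after 3 split(s): 6 block(s)
class of 6: {1,6}; class of 3: {3}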